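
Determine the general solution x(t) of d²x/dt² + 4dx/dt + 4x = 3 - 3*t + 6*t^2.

x = 15/4 - 15*t/4 + 3*t**2/2 + C1*exp(-2*t) + C2*t*exp(-2*t)

Characteristic equation r² + 4r + 4 = 0 has discriminant (4)² - 4·(4) = 0, so r = -2 is a repeated root.
Hence x_h = (C1 + C2*t)*exp(-2*t).
For the particular solution try x_p = A0 + A1*t + A2*t^2. Substituting and matching coefficients of each power of t gives A0 = 15/4, A1 = -15/4, A2 = 3/2, so x_p = 15/4 - 15*t/4 + 3*t^2/2.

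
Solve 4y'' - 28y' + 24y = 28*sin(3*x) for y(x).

y = -7*sin(3*x)/150 + 49*cos(3*x)/150 + C1*exp(x) + C2*exp(6*x)

Divide through by 4: y'' - 7y' + 6y = 7*sin(3*x).
Characteristic equation r² - 7r + 6 = 0 factors as (r - 1)(r - 6) = 0, so r = 1, 6.
Hence y_h = C1*exp(x) + C2*exp(6*x).
Try y_p = A*cos(3*x) + B*sin(3*x). Substituting and equating the coefficients of cos(3x) and sin(3x) gives A = 49/150, B = -7/150, so y_p = -7*sin(3*x)/150 + 49*cos(3*x)/150.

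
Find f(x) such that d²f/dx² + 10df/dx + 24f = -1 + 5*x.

Characteristic equation r² + 10r + 24 = 0 factors as (r + 6)(r + 4) = 0, so r = -6, -4.
Hence f_h = C1*exp(-6*x) + C2*exp(-4*x).
For the particular solution try f_p = A0 + A1*x. Substituting and matching coefficients of each power of x gives A0 = -37/288, A1 = 5/24, so f_p = -37/288 + 5*x/24.

f = -37/288 + 5*x/24 + C1*exp(-6*x) + C2*exp(-4*x)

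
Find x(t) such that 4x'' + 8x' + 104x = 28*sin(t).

x = -14*cos(t)/629 + 175*sin(t)/629 + C1*cos(5*t)*exp(-t) + C2*exp(-t)*sin(5*t)

Divide through by 4: x'' + 2x' + 26x = 7*sin(t).
Characteristic equation r² + 2r + 26 = 0 has discriminant (2)² - 4·(26) = -100 < 0, so r = -1 ± 5i.
Hence x_h = C1*cos(5*t)*exp(-t) + C2*exp(-t)*sin(5*t).
Try x_p = A*cos(t) + B*sin(t). Substituting and equating the coefficients of cos(t) and sin(t) gives A = -14/629, B = 175/629, so x_p = -14*cos(t)/629 + 175*sin(t)/629.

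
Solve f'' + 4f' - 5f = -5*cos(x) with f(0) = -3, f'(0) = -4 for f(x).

f = -43*exp(x)/12 - 5*sin(x)/13 + exp(-5*x)/156 + 15*cos(x)/26

Characteristic equation r² + 4r - 5 = 0 factors as (r + 5)(r - 1) = 0, so r = -5, 1.
Hence f_h = C1*exp(-5*x) + C2*exp(x).
Try f_p = A*cos(x) + B*sin(x). Substituting and equating the coefficients of cos(x) and sin(x) gives A = 15/26, B = -5/13, so f_p = -5*sin(x)/13 + 15*cos(x)/26.
General solution: f = -5*sin(x)/13 + 15*cos(x)/26 + C1*exp(-5*x) + C2*exp(x).
Apply the initial conditions: f(0) = 15/26 + C1 + C2 = -3 and f'(0) = -5/13 + C2 - 5*C1 = -4. Solving gives C1 = 1/156, C2 = -43/12.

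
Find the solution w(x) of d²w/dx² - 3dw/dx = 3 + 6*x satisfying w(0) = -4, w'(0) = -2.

w = -35/9 - x**2 - 5*x/3 - exp(3*x)/9

Characteristic equation r² - 3r = 0 factors as (r - 3)r = 0, so r = 3, 0.
Hence w_h = C1*exp(3*x) + C2.
Since 0 is a characteristic root (multiplicity 1), multiply the polynomial trial by x: try w_p = x*(A0 + A1*x). Substituting and matching coefficients of each power of x gives A0 = -5/3, A1 = -1, so w_p = -x^2 - 5*x/3.
General solution: w = C2 - x^2 - 5*x/3 + C1*exp(3*x).
Apply the initial conditions: w(0) = C1 + C2 = -4 and w'(0) = -5/3 + 3*C1 = -2. Solving gives C1 = -1/9, C2 = -35/9.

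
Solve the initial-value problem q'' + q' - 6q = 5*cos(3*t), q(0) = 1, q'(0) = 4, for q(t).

q = -25*cos(3*t)/78 - 7*exp(-3*t)/30 + 5*sin(3*t)/78 + 101*exp(2*t)/65

Characteristic equation r² + r - 6 = 0 factors as (r + 3)(r - 2) = 0, so r = -3, 2.
Hence q_h = C1*exp(-3*t) + C2*exp(2*t).
Try q_p = A*cos(3*t) + B*sin(3*t). Substituting and equating the coefficients of cos(3t) and sin(3t) gives A = -25/78, B = 5/78, so q_p = -25*cos(3*t)/78 + 5*sin(3*t)/78.
General solution: q = -25*cos(3*t)/78 + 5*sin(3*t)/78 + C1*exp(-3*t) + C2*exp(2*t).
Apply the initial conditions: q(0) = -25/78 + C1 + C2 = 1 and q'(0) = 5/26 - 3*C1 + 2*C2 = 4. Solving gives C1 = -7/30, C2 = 101/65.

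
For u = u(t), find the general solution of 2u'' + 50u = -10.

Divide through by 2: u'' + 25u = -5.
Characteristic equation r² + 25 = 0 has discriminant (0)² - 4·(25) = -100 < 0, so r = ± 5i.
Hence u_h = C1*cos(5*t) + C2*sin(5*t).
For the particular solution try u_p = A0. Substituting and matching coefficients of each power of t gives A0 = -1/5, so u_p = -1/5.

u = -1/5 + C1*cos(5*t) + C2*sin(5*t)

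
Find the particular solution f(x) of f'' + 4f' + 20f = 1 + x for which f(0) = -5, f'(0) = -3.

Characteristic equation r² + 4r + 20 = 0 has discriminant (4)² - 4·(20) = -64 < 0, so r = -2 ± 4i.
Hence f_h = C1*cos(4*x)*exp(-2*x) + C2*exp(-2*x)*sin(4*x).
For the particular solution try f_p = A0 + A1*x. Substituting and matching coefficients of each power of x gives A0 = 1/25, A1 = 1/20, so f_p = 1/25 + x/20.
General solution: f = 1/25 + x/20 + C1*cos(4*x)*exp(-2*x) + C2*exp(-2*x)*sin(4*x).
Apply the initial conditions: f(0) = 1/25 + C1 = -5 and f'(0) = 1/20 - 2*C1 + 4*C2 = -3. Solving gives C1 = -126/25, C2 = -1313/400.

f = 1/25 + x/20 - 1313*exp(-2*x)*sin(4*x)/400 - 126*cos(4*x)*exp(-2*x)/25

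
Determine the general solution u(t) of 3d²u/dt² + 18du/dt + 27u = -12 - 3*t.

u = -10/27 - t/9 + C1*exp(-3*t) + C2*t*exp(-3*t)

Divide through by 3: u'' + 6u' + 9u = -4 - t.
Characteristic equation r² + 6r + 9 = 0 has discriminant (6)² - 4·(9) = 0, so r = -3 is a repeated root.
Hence u_h = (C1 + C2*t)*exp(-3*t).
For the particular solution try u_p = A0 + A1*t. Substituting and matching coefficients of each power of t gives A0 = -10/27, A1 = -1/9, so u_p = -10/27 - t/9.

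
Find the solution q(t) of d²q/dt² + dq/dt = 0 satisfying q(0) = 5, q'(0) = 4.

q = 9 - 4*exp(-t)

Characteristic equation r² + r = 0 factors as (r + 1)r = 0, so r = -1, 0.
Hence q_h = C1*exp(-t) + C2.
Apply the initial conditions: q(0) = C1 + C2 = 5 and q'(0) = -C1 = 4. Solving gives C1 = -4, C2 = 9.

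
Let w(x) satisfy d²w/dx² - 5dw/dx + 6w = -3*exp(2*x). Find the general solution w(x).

Characteristic equation r² - 5r + 6 = 0 factors as (r - 3)(r - 2) = 0, so r = 3, 2.
Hence w_h = C1*exp(3*x) + C2*exp(2*x).
Since exp(2*x) solves the homogeneous equation (r = 2 is a root of multiplicity 1), multiply the trial by x. Try w_p = A*x*exp(2*x). Substituting into the equation and dividing by exp(2*x) gives A = 3, so w_p = 3*x*exp(2*x).

w = C1*exp(3*x) + C2*exp(2*x) + 3*x*exp(2*x)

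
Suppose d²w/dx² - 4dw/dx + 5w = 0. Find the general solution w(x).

Characteristic equation r² - 4r + 5 = 0 has discriminant (-4)² - 4·(5) = -4 < 0, so r = 2 ± i.
Hence w_h = C1*cos(x)*exp(2*x) + C2*exp(2*x)*sin(x).

w = C1*cos(x)*exp(2*x) + C2*exp(2*x)*sin(x)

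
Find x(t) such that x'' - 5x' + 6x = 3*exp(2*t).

Characteristic equation r² - 5r + 6 = 0 factors as (r - 3)(r - 2) = 0, so r = 3, 2.
Hence x_h = C1*exp(3*t) + C2*exp(2*t).
Since exp(2*t) solves the homogeneous equation (r = 2 is a root of multiplicity 1), multiply the trial by t. Try x_p = A*t*exp(2*t). Substituting into the equation and dividing by exp(2*t) gives A = -3, so x_p = -3*t*exp(2*t).

x = C1*exp(3*t) + C2*exp(2*t) - 3*t*exp(2*t)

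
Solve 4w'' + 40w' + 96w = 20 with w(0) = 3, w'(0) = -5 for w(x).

Divide through by 4: w'' + 10w' + 24w = 5.
Characteristic equation r² + 10r + 24 = 0 factors as (r + 4)(r + 6) = 0, so r = -4, -6.
Hence w_h = C1*exp(-4*x) + C2*exp(-6*x).
For the particular solution try w_p = A0. Substituting and matching coefficients of each power of x gives A0 = 5/24, so w_p = 5/24.
General solution: w = 5/24 + C1*exp(-4*x) + C2*exp(-6*x).
Apply the initial conditions: w(0) = 5/24 + C1 + C2 = 3 and w'(0) = -6*C2 - 4*C1 = -5. Solving gives C1 = 47/8, C2 = -37/12.

w = 5/24 - 37*exp(-6*x)/12 + 47*exp(-4*x)/8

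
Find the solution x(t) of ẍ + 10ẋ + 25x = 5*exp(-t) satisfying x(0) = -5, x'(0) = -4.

x = -85*exp(-5*t)/16 + 5*exp(-t)/16 - 121*t*exp(-5*t)/4

Characteristic equation r² + 10r + 25 = 0 has discriminant (10)² - 4·(25) = 0, so r = -5 is a repeated root.
Hence x_h = (C1 + C2*t)*exp(-5*t).
Try x_p = A*exp(-t). Substituting into the equation and dividing by exp(-t) gives A = 5/16, so x_p = 5*exp(-t)/16.
General solution: x = 5*exp(-t)/16 + C1*exp(-5*t) + C2*t*exp(-5*t).
Apply the initial conditions: x(0) = 5/16 + C1 = -5 and x'(0) = -5/16 + C2 - 5*C1 = -4. Solving gives C1 = -85/16, C2 = -121/4.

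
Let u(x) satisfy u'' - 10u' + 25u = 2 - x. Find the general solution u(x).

Characteristic equation r² - 10r + 25 = 0 has discriminant (-10)² - 4·(25) = 0, so r = 5 is a repeated root.
Hence u_h = (C1 + C2*x)*exp(5*x).
For the particular solution try u_p = A0 + A1*x. Substituting and matching coefficients of each power of x gives A0 = 8/125, A1 = -1/25, so u_p = 8/125 - x/25.

u = 8/125 - x/25 + C1*exp(5*x) + C2*x*exp(5*x)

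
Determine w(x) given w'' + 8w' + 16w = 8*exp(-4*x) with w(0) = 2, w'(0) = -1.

Characteristic equation r² + 8r + 16 = 0 has discriminant (8)² - 4·(16) = 0, so r = -4 is a repeated root.
Hence w_h = (C1 + C2*x)*exp(-4*x).
Since exp(-4*x) solves the homogeneous equation (r = -4 is a root of multiplicity 2), multiply the trial by x^2. Try w_p = A*x^2*exp(-4*x). Substituting into the equation and dividing by exp(-4*x) gives A = 4, so w_p = 4*x^2*exp(-4*x).
General solution: w = C1*exp(-4*x) + 4*x^2*exp(-4*x) + C2*x*exp(-4*x).
Apply the initial conditions: w(0) = C1 = 2 and w'(0) = C2 - 4*C1 = -1. Solving gives C1 = 2, C2 = 7.

w = 2*exp(-4*x) + 4*x**2*exp(-4*x) + 7*x*exp(-4*x)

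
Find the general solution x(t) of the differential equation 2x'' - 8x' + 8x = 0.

x = C1*exp(2*t) + C2*t*exp(2*t)

Divide through by 2: x'' - 4x' + 4x = 0.
Characteristic equation r² - 4r + 4 = 0 has discriminant (-4)² - 4·(4) = 0, so r = 2 is a repeated root.
Hence x_h = (C1 + C2*t)*exp(2*t).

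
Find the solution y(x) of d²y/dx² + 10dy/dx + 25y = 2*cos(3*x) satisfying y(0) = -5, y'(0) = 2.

y = -1453*exp(-5*x)/289 + 8*cos(3*x)/289 + 15*sin(3*x)/289 - 396*x*exp(-5*x)/17

Characteristic equation r² + 10r + 25 = 0 has discriminant (10)² - 4·(25) = 0, so r = -5 is a repeated root.
Hence y_h = (C1 + C2*x)*exp(-5*x).
Try y_p = A*cos(3*x) + B*sin(3*x). Substituting and equating the coefficients of cos(3x) and sin(3x) gives A = 8/289, B = 15/289, so y_p = 8*cos(3*x)/289 + 15*sin(3*x)/289.
General solution: y = 8*cos(3*x)/289 + 15*sin(3*x)/289 + C1*exp(-5*x) + C2*x*exp(-5*x).
Apply the initial conditions: y(0) = 8/289 + C1 = -5 and y'(0) = 45/289 + C2 - 5*C1 = 2. Solving gives C1 = -1453/289, C2 = -396/17.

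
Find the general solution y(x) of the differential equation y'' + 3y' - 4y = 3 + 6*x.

Characteristic equation r² + 3r - 4 = 0 factors as (r - 1)(r + 4) = 0, so r = 1, -4.
Hence y_h = C1*exp(x) + C2*exp(-4*x).
For the particular solution try y_p = A0 + A1*x. Substituting and matching coefficients of each power of x gives A0 = -15/8, A1 = -3/2, so y_p = -15/8 - 3*x/2.

y = -15/8 - 3*x/2 + C1*exp(x) + C2*exp(-4*x)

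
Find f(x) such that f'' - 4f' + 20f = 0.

Characteristic equation r² - 4r + 20 = 0 has discriminant (-4)² - 4·(20) = -64 < 0, so r = 2 ± 4i.
Hence f_h = C1*cos(4*x)*exp(2*x) + C2*exp(2*x)*sin(4*x).

f = C1*cos(4*x)*exp(2*x) + C2*exp(2*x)*sin(4*x)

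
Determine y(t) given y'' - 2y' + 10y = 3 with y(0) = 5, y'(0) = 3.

y = 3/10 - 17*exp(t)*sin(3*t)/30 + 47*cos(3*t)*exp(t)/10

Characteristic equation r² - 2r + 10 = 0 has discriminant (-2)² - 4·(10) = -36 < 0, so r = 1 ± 3i.
Hence y_h = C1*cos(3*t)*exp(t) + C2*exp(t)*sin(3*t).
For the particular solution try y_p = A0. Substituting and matching coefficients of each power of t gives A0 = 3/10, so y_p = 3/10.
General solution: y = 3/10 + C1*cos(3*t)*exp(t) + C2*exp(t)*sin(3*t).
Apply the initial conditions: y(0) = 3/10 + C1 = 5 and y'(0) = C1 + 3*C2 = 3. Solving gives C1 = 47/10, C2 = -17/30.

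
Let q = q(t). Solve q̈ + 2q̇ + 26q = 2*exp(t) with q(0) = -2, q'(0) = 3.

q = 2*exp(t)/29 - 60*cos(5*t)*exp(-t)/29 + 5*exp(-t)*sin(5*t)/29

Characteristic equation r² + 2r + 26 = 0 has discriminant (2)² - 4·(26) = -100 < 0, so r = -1 ± 5i.
Hence q_h = C1*cos(5*t)*exp(-t) + C2*exp(-t)*sin(5*t).
Try q_p = A*exp(t). Substituting into the equation and dividing by exp(t) gives A = 2/29, so q_p = 2*exp(t)/29.
General solution: q = 2*exp(t)/29 + C1*cos(5*t)*exp(-t) + C2*exp(-t)*sin(5*t).
Apply the initial conditions: q(0) = 2/29 + C1 = -2 and q'(0) = 2/29 - C1 + 5*C2 = 3. Solving gives C1 = -60/29, C2 = 5/29.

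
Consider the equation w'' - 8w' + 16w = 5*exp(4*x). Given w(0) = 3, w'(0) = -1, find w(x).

Characteristic equation r² - 8r + 16 = 0 has discriminant (-8)² - 4·(16) = 0, so r = 4 is a repeated root.
Hence w_h = (C1 + C2*x)*exp(4*x).
Since exp(4*x) solves the homogeneous equation (r = 4 is a root of multiplicity 2), multiply the trial by x^2. Try w_p = A*x^2*exp(4*x). Substituting into the equation and dividing by exp(4*x) gives A = 5/2, so w_p = 5*x^2*exp(4*x)/2.
General solution: w = C1*exp(4*x) + 5*x^2*exp(4*x)/2 + C2*x*exp(4*x).
Apply the initial conditions: w(0) = C1 = 3 and w'(0) = C2 + 4*C1 = -1. Solving gives C1 = 3, C2 = -13.

w = 3*exp(4*x) - 13*x*exp(4*x) + 5*x**2*exp(4*x)/2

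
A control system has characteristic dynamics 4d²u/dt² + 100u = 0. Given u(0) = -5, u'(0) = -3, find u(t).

Divide through by 4: u'' + 25u = 0.
Characteristic equation r² + 25 = 0 has discriminant (0)² - 4·(25) = -100 < 0, so r = ± 5i.
Hence u_h = C1*cos(5*t) + C2*sin(5*t).
Apply the initial conditions: u(0) = C1 = -5 and u'(0) = 5*C2 = -3. Solving gives C1 = -5, C2 = -3/5.

u = -5*cos(5*t) - 3*sin(5*t)/5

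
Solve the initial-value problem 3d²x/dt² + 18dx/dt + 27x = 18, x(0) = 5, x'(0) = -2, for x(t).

Divide through by 3: x'' + 6x' + 9x = 6.
Characteristic equation r² + 6r + 9 = 0 has discriminant (6)² - 4·(9) = 0, so r = -3 is a repeated root.
Hence x_h = (C1 + C2*t)*exp(-3*t).
For the particular solution try x_p = A0. Substituting and matching coefficients of each power of t gives A0 = 2/3, so x_p = 2/3.
General solution: x = 2/3 + C1*exp(-3*t) + C2*t*exp(-3*t).
Apply the initial conditions: x(0) = 2/3 + C1 = 5 and x'(0) = C2 - 3*C1 = -2. Solving gives C1 = 13/3, C2 = 11.

x = 2/3 + 13*exp(-3*t)/3 + 11*t*exp(-3*t)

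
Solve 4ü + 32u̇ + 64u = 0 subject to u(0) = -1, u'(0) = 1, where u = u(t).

u = -exp(-4*t) - 3*t*exp(-4*t)

Divide through by 4: u'' + 8u' + 16u = 0.
Characteristic equation r² + 8r + 16 = 0 has discriminant (8)² - 4·(16) = 0, so r = -4 is a repeated root.
Hence u_h = (C1 + C2*t)*exp(-4*t).
Apply the initial conditions: u(0) = C1 = -1 and u'(0) = C2 - 4*C1 = 1. Solving gives C1 = -1, C2 = -3.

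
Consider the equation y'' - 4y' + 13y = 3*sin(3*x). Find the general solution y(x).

y = 3*sin(3*x)/40 + 9*cos(3*x)/40 + C1*cos(3*x)*exp(2*x) + C2*exp(2*x)*sin(3*x)

Characteristic equation r² - 4r + 13 = 0 has discriminant (-4)² - 4·(13) = -36 < 0, so r = 2 ± 3i.
Hence y_h = C1*cos(3*x)*exp(2*x) + C2*exp(2*x)*sin(3*x).
Try y_p = A*cos(3*x) + B*sin(3*x). Substituting and equating the coefficients of cos(3x) and sin(3x) gives A = 9/40, B = 3/40, so y_p = 3*sin(3*x)/40 + 9*cos(3*x)/40.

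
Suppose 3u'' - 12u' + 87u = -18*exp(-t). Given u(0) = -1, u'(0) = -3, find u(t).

u = -3*exp(-t)/17 - 26*exp(2*t)*sin(5*t)/85 - 14*cos(5*t)*exp(2*t)/17

Divide through by 3: u'' - 4u' + 29u = -6*exp(-t).
Characteristic equation r² - 4r + 29 = 0 has discriminant (-4)² - 4·(29) = -100 < 0, so r = 2 ± 5i.
Hence u_h = C1*cos(5*t)*exp(2*t) + C2*exp(2*t)*sin(5*t).
Try u_p = A*exp(-t). Substituting into the equation and dividing by exp(-t) gives A = -3/17, so u_p = -3*exp(-t)/17.
General solution: u = -3*exp(-t)/17 + C1*cos(5*t)*exp(2*t) + C2*exp(2*t)*sin(5*t).
Apply the initial conditions: u(0) = -3/17 + C1 = -1 and u'(0) = 3/17 + 2*C1 + 5*C2 = -3. Solving gives C1 = -14/17, C2 = -26/85.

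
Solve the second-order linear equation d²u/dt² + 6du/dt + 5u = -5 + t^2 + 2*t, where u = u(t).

Characteristic equation r² + 6r + 5 = 0 factors as (r + 5)(r + 1) = 0, so r = -5, -1.
Hence u_h = C1*exp(-5*t) + C2*exp(-t).
For the particular solution try u_p = A0 + A1*t + A2*t^2. Substituting and matching coefficients of each power of t gives A0 = -123/125, A1 = -2/25, A2 = 1/5, so u_p = -123/125 - 2*t/25 + t^2/5.

u = -123/125 - 2*t/25 + t**2/5 + C1*exp(-5*t) + C2*exp(-t)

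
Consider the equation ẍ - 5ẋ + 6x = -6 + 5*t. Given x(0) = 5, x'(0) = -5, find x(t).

Characteristic equation r² - 5r + 6 = 0 factors as (r - 2)(r - 3) = 0, so r = 2, 3.
Hence x_h = C1*exp(2*t) + C2*exp(3*t).
For the particular solution try x_p = A0 + A1*t. Substituting and matching coefficients of each power of t gives A0 = -11/36, A1 = 5/6, so x_p = -11/36 + 5*t/6.
General solution: x = -11/36 + 5*t/6 + C1*exp(2*t) + C2*exp(3*t).
Apply the initial conditions: x(0) = -11/36 + C1 + C2 = 5 and x'(0) = 5/6 + 2*C1 + 3*C2 = -5. Solving gives C1 = 87/4, C2 = -148/9.

x = -11/36 - 148*exp(3*t)/9 + 5*t/6 + 87*exp(2*t)/4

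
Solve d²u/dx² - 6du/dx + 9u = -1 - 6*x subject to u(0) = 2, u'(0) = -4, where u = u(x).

Characteristic equation r² - 6r + 9 = 0 has discriminant (-6)² - 4·(9) = 0, so r = 3 is a repeated root.
Hence u_h = (C1 + C2*x)*exp(3*x).
For the particular solution try u_p = A0 + A1*x. Substituting and matching coefficients of each power of x gives A0 = -5/9, A1 = -2/3, so u_p = -5/9 - 2*x/3.
General solution: u = -5/9 - 2*x/3 + C1*exp(3*x) + C2*x*exp(3*x).
Apply the initial conditions: u(0) = -5/9 + C1 = 2 and u'(0) = -2/3 + C2 + 3*C1 = -4. Solving gives C1 = 23/9, C2 = -11.

u = -5/9 - 2*x/3 + 23*exp(3*x)/9 - 11*x*exp(3*x)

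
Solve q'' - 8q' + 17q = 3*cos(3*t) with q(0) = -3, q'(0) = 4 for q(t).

q = -9*sin(3*t)/80 + 3*cos(3*t)/80 - 243*cos(t)*exp(4*t)/80 + 1319*exp(4*t)*sin(t)/80

Characteristic equation r² - 8r + 17 = 0 has discriminant (-8)² - 4·(17) = -4 < 0, so r = 4 ± i.
Hence q_h = C1*cos(t)*exp(4*t) + C2*exp(4*t)*sin(t).
Try q_p = A*cos(3*t) + B*sin(3*t). Substituting and equating the coefficients of cos(3t) and sin(3t) gives A = 3/80, B = -9/80, so q_p = -9*sin(3*t)/80 + 3*cos(3*t)/80.
General solution: q = -9*sin(3*t)/80 + 3*cos(3*t)/80 + C1*cos(t)*exp(4*t) + C2*exp(4*t)*sin(t).
Apply the initial conditions: q(0) = 3/80 + C1 = -3 and q'(0) = -27/80 + C2 + 4*C1 = 4. Solving gives C1 = -243/80, C2 = 1319/80.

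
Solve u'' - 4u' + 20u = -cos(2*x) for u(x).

Characteristic equation r² - 4r + 20 = 0 has discriminant (-4)² - 4·(20) = -64 < 0, so r = 2 ± 4i.
Hence u_h = C1*cos(4*x)*exp(2*x) + C2*exp(2*x)*sin(4*x).
Try u_p = A*cos(2*x) + B*sin(2*x). Substituting and equating the coefficients of cos(2x) and sin(2x) gives A = -1/20, B = 1/40, so u_p = -cos(2*x)/20 + sin(2*x)/40.

u = -cos(2*x)/20 + sin(2*x)/40 + C1*cos(4*x)*exp(2*x) + C2*exp(2*x)*sin(4*x)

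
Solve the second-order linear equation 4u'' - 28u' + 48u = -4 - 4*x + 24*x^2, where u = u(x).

u = 1/8 + x/2 + x**2/2 + C1*exp(4*x) + C2*exp(3*x)

Divide through by 4: u'' - 7u' + 12u = -1 - x + 6*x^2.
Characteristic equation r² - 7r + 12 = 0 factors as (r - 4)(r - 3) = 0, so r = 4, 3.
Hence u_h = C1*exp(4*x) + C2*exp(3*x).
For the particular solution try u_p = A0 + A1*x + A2*x^2. Substituting and matching coefficients of each power of x gives A0 = 1/8, A1 = 1/2, A2 = 1/2, so u_p = 1/8 + x/2 + x^2/2.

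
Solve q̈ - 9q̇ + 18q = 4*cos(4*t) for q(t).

Characteristic equation r² - 9r + 18 = 0 factors as (r - 6)(r - 3) = 0, so r = 6, 3.
Hence q_h = C1*exp(6*t) + C2*exp(3*t).
Try q_p = A*cos(4*t) + B*sin(4*t). Substituting and equating the coefficients of cos(4t) and sin(4t) gives A = 2/325, B = -36/325, so q_p = -36*sin(4*t)/325 + 2*cos(4*t)/325.

q = -36*sin(4*t)/325 + 2*cos(4*t)/325 + C1*exp(6*t) + C2*exp(3*t)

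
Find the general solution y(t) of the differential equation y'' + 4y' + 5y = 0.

Characteristic equation r² + 4r + 5 = 0 has discriminant (4)² - 4·(5) = -4 < 0, so r = -2 ± i.
Hence y_h = C1*cos(t)*exp(-2*t) + C2*exp(-2*t)*sin(t).

y = C1*cos(t)*exp(-2*t) + C2*exp(-2*t)*sin(t)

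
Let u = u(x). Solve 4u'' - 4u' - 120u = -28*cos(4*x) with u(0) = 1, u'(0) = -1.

u = 7*sin(4*x)/533 + 83*exp(6*x)/286 + 161*cos(4*x)/1066 + 252*exp(-5*x)/451

Divide through by 4: u'' - u' - 30u = -7*cos(4*x).
Characteristic equation r² - r - 30 = 0 factors as (r + 5)(r - 6) = 0, so r = -5, 6.
Hence u_h = C1*exp(-5*x) + C2*exp(6*x).
Try u_p = A*cos(4*x) + B*sin(4*x). Substituting and equating the coefficients of cos(4x) and sin(4x) gives A = 161/1066, B = 7/533, so u_p = 7*sin(4*x)/533 + 161*cos(4*x)/1066.
General solution: u = 7*sin(4*x)/533 + 161*cos(4*x)/1066 + C1*exp(-5*x) + C2*exp(6*x).
Apply the initial conditions: u(0) = 161/1066 + C1 + C2 = 1 and u'(0) = 28/533 - 5*C1 + 6*C2 = -1. Solving gives C1 = 252/451, C2 = 83/286.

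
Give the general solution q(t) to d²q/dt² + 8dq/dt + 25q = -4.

Characteristic equation r² + 8r + 25 = 0 has discriminant (8)² - 4·(25) = -36 < 0, so r = -4 ± 3i.
Hence q_h = C1*cos(3*t)*exp(-4*t) + C2*exp(-4*t)*sin(3*t).
For the particular solution try q_p = A0. Substituting and matching coefficients of each power of t gives A0 = -4/25, so q_p = -4/25.

q = -4/25 + C1*cos(3*t)*exp(-4*t) + C2*exp(-4*t)*sin(3*t)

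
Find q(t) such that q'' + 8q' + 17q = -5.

q = -5/17 + C1*cos(t)*exp(-4*t) + C2*exp(-4*t)*sin(t)

Characteristic equation r² + 8r + 17 = 0 has discriminant (8)² - 4·(17) = -4 < 0, so r = -4 ± i.
Hence q_h = C1*cos(t)*exp(-4*t) + C2*exp(-4*t)*sin(t).
For the particular solution try q_p = A0. Substituting and matching coefficients of each power of t gives A0 = -5/17, so q_p = -5/17.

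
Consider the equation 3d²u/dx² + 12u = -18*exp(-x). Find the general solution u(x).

u = -6*exp(-x)/5 + C1*cos(2*x) + C2*sin(2*x)

Divide through by 3: u'' + 4u = -6*exp(-x).
Characteristic equation r² + 4 = 0 has discriminant (0)² - 4·(4) = -16 < 0, so r = ± 2i.
Hence u_h = C1*cos(2*x) + C2*sin(2*x).
Try u_p = A*exp(-x). Substituting into the equation and dividing by exp(-x) gives A = -6/5, so u_p = -6*exp(-x)/5.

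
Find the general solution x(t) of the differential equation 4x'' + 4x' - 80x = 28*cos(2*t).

Divide through by 4: x'' + x' - 20x = 7*cos(2*t).
Characteristic equation r² + r - 20 = 0 factors as (r + 5)(r - 4) = 0, so r = -5, 4.
Hence x_h = C1*exp(-5*t) + C2*exp(4*t).
Try x_p = A*cos(2*t) + B*sin(2*t). Substituting and equating the coefficients of cos(2t) and sin(2t) gives A = -42/145, B = 7/290, so x_p = -42*cos(2*t)/145 + 7*sin(2*t)/290.

x = -42*cos(2*t)/145 + 7*sin(2*t)/290 + C1*exp(-5*t) + C2*exp(4*t)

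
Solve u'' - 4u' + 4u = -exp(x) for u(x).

Characteristic equation r² - 4r + 4 = 0 has discriminant (-4)² - 4·(4) = 0, so r = 2 is a repeated root.
Hence u_h = (C1 + C2*x)*exp(2*x).
Try u_p = A*exp(x). Substituting into the equation and dividing by exp(x) gives A = -1, so u_p = -exp(x).

u = -exp(x) + C1*exp(2*x) + C2*x*exp(2*x)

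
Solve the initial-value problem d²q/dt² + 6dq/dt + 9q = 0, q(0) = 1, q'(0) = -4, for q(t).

q = -t*exp(-3*t) + exp(-3*t)

Characteristic equation r² + 6r + 9 = 0 has discriminant (6)² - 4·(9) = 0, so r = -3 is a repeated root.
Hence q_h = (C1 + C2*t)*exp(-3*t).
Apply the initial conditions: q(0) = C1 = 1 and q'(0) = C2 - 3*C1 = -4. Solving gives C1 = 1, C2 = -1.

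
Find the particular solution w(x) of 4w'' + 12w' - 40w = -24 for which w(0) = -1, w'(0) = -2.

Divide through by 4: w'' + 3w' - 10w = -6.
Characteristic equation r² + 3r - 10 = 0 factors as (r - 2)(r + 5) = 0, so r = 2, -5.
Hence w_h = C1*exp(2*x) + C2*exp(-5*x).
For the particular solution try w_p = A0. Substituting and matching coefficients of each power of x gives A0 = 3/5, so w_p = 3/5.
General solution: w = 3/5 + C1*exp(2*x) + C2*exp(-5*x).
Apply the initial conditions: w(0) = 3/5 + C1 + C2 = -1 and w'(0) = -5*C2 + 2*C1 = -2. Solving gives C1 = -10/7, C2 = -6/35.

w = 3/5 - 10*exp(2*x)/7 - 6*exp(-5*x)/35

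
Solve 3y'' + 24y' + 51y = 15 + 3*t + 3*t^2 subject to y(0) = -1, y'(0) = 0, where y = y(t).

y = 1403/4913 + t**2/17 + t/289 - 25281*exp(-4*t)*sin(t)/4913 - 6316*cos(t)*exp(-4*t)/4913

Divide through by 3: y'' + 8y' + 17y = 5 + t + t^2.
Characteristic equation r² + 8r + 17 = 0 has discriminant (8)² - 4·(17) = -4 < 0, so r = -4 ± i.
Hence y_h = C1*cos(t)*exp(-4*t) + C2*exp(-4*t)*sin(t).
For the particular solution try y_p = A0 + A1*t + A2*t^2. Substituting and matching coefficients of each power of t gives A0 = 1403/4913, A1 = 1/289, A2 = 1/17, so y_p = 1403/4913 + t^2/17 + t/289.
General solution: y = 1403/4913 + t^2/17 + t/289 + C1*cos(t)*exp(-4*t) + C2*exp(-4*t)*sin(t).
Apply the initial conditions: y(0) = 1403/4913 + C1 = -1 and y'(0) = 1/289 + C2 - 4*C1 = 0. Solving gives C1 = -6316/4913, C2 = -25281/4913.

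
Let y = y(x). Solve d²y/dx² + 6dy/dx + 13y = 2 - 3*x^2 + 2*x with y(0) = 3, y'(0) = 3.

y = 44/2197 - 3*x**2/13 + 62*x/169 + 6547*cos(2*x)*exp(-3*x)/2197 + 12713*exp(-3*x)*sin(2*x)/2197

Characteristic equation r² + 6r + 13 = 0 has discriminant (6)² - 4·(13) = -16 < 0, so r = -3 ± 2i.
Hence y_h = C1*cos(2*x)*exp(-3*x) + C2*exp(-3*x)*sin(2*x).
For the particular solution try y_p = A0 + A1*x + A2*x^2. Substituting and matching coefficients of each power of x gives A0 = 44/2197, A1 = 62/169, A2 = -3/13, so y_p = 44/2197 - 3*x^2/13 + 62*x/169.
General solution: y = 44/2197 - 3*x^2/13 + 62*x/169 + C1*cos(2*x)*exp(-3*x) + C2*exp(-3*x)*sin(2*x).
Apply the initial conditions: y(0) = 44/2197 + C1 = 3 and y'(0) = 62/169 - 3*C1 + 2*C2 = 3. Solving gives C1 = 6547/2197, C2 = 12713/2197.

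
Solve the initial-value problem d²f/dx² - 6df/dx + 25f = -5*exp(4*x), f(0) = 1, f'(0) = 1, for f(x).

f = -5*exp(4*x)/17 - 29*exp(3*x)*sin(4*x)/68 + 22*cos(4*x)*exp(3*x)/17

Characteristic equation r² - 6r + 25 = 0 has discriminant (-6)² - 4·(25) = -64 < 0, so r = 3 ± 4i.
Hence f_h = C1*cos(4*x)*exp(3*x) + C2*exp(3*x)*sin(4*x).
Try f_p = A*exp(4*x). Substituting into the equation and dividing by exp(4*x) gives A = -5/17, so f_p = -5*exp(4*x)/17.
General solution: f = -5*exp(4*x)/17 + C1*cos(4*x)*exp(3*x) + C2*exp(3*x)*sin(4*x).
Apply the initial conditions: f(0) = -5/17 + C1 = 1 and f'(0) = -20/17 + 3*C1 + 4*C2 = 1. Solving gives C1 = 22/17, C2 = -29/68.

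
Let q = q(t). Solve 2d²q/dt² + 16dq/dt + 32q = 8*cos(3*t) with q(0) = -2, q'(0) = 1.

Divide through by 2: q'' + 8q' + 16q = 4*cos(3*t).
Characteristic equation r² + 8r + 16 = 0 has discriminant (8)² - 4·(16) = 0, so r = -4 is a repeated root.
Hence q_h = (C1 + C2*t)*exp(-4*t).
Try q_p = A*cos(3*t) + B*sin(3*t). Substituting and equating the coefficients of cos(3t) and sin(3t) gives A = 28/625, B = 96/625, so q_p = 28*cos(3*t)/625 + 96*sin(3*t)/625.
General solution: q = 28*cos(3*t)/625 + 96*sin(3*t)/625 + C1*exp(-4*t) + C2*t*exp(-4*t).
Apply the initial conditions: q(0) = 28/625 + C1 = -2 and q'(0) = 288/625 + C2 - 4*C1 = 1. Solving gives C1 = -1278/625, C2 = -191/25.

q = -1278*exp(-4*t)/625 + 28*cos(3*t)/625 + 96*sin(3*t)/625 - 191*t*exp(-4*t)/25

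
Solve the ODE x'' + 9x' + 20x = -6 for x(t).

x = -3/10 + C1*exp(-4*t) + C2*exp(-5*t)

Characteristic equation r² + 9r + 20 = 0 factors as (r + 4)(r + 5) = 0, so r = -4, -5.
Hence x_h = C1*exp(-4*t) + C2*exp(-5*t).
For the particular solution try x_p = A0. Substituting and matching coefficients of each power of t gives A0 = -3/10, so x_p = -3/10.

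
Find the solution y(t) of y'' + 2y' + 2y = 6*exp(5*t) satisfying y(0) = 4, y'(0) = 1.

y = 6*exp(5*t)/37 + 142*cos(t)*exp(-t)/37 + 149*exp(-t)*sin(t)/37

Characteristic equation r² + 2r + 2 = 0 has discriminant (2)² - 4·(2) = -4 < 0, so r = -1 ± i.
Hence y_h = C1*cos(t)*exp(-t) + C2*exp(-t)*sin(t).
Try y_p = A*exp(5*t). Substituting into the equation and dividing by exp(5*t) gives A = 6/37, so y_p = 6*exp(5*t)/37.
General solution: y = 6*exp(5*t)/37 + C1*cos(t)*exp(-t) + C2*exp(-t)*sin(t).
Apply the initial conditions: y(0) = 6/37 + C1 = 4 and y'(0) = 30/37 + C2 - C1 = 1. Solving gives C1 = 142/37, C2 = 149/37.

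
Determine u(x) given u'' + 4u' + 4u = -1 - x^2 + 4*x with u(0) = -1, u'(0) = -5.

Characteristic equation r² + 4r + 4 = 0 has discriminant (4)² - 4·(4) = 0, so r = -2 is a repeated root.
Hence u_h = (C1 + C2*x)*exp(-2*x).
For the particular solution try u_p = A0 + A1*x + A2*x^2. Substituting and matching coefficients of each power of x gives A0 = -13/8, A1 = 3/2, A2 = -1/4, so u_p = -13/8 - x^2/4 + 3*x/2.
General solution: u = -13/8 - x^2/4 + 3*x/2 + C1*exp(-2*x) + C2*x*exp(-2*x).
Apply the initial conditions: u(0) = -13/8 + C1 = -1 and u'(0) = 3/2 + C2 - 2*C1 = -5. Solving gives C1 = 5/8, C2 = -21/4.

u = -13/8 - x**2/4 + 3*x/2 + 5*exp(-2*x)/8 - 21*x*exp(-2*x)/4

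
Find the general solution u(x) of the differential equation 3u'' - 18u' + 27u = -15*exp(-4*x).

Divide through by 3: u'' - 6u' + 9u = -5*exp(-4*x).
Characteristic equation r² - 6r + 9 = 0 has discriminant (-6)² - 4·(9) = 0, so r = 3 is a repeated root.
Hence u_h = (C1 + C2*x)*exp(3*x).
Try u_p = A*exp(-4*x). Substituting into the equation and dividing by exp(-4*x) gives A = -5/49, so u_p = -5*exp(-4*x)/49.

u = -5*exp(-4*x)/49 + C1*exp(3*x) + C2*x*exp(3*x)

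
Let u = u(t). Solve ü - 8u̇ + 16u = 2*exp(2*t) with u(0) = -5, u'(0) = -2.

Characteristic equation r² - 8r + 16 = 0 has discriminant (-8)² - 4·(16) = 0, so r = 4 is a repeated root.
Hence u_h = (C1 + C2*t)*exp(4*t).
Try u_p = A*exp(2*t). Substituting into the equation and dividing by exp(2*t) gives A = 1/2, so u_p = exp(2*t)/2.
General solution: u = exp(2*t)/2 + C1*exp(4*t) + C2*t*exp(4*t).
Apply the initial conditions: u(0) = 1/2 + C1 = -5 and u'(0) = 1 + C2 + 4*C1 = -2. Solving gives C1 = -11/2, C2 = 19.

u = exp(2*t)/2 - 11*exp(4*t)/2 + 19*t*exp(4*t)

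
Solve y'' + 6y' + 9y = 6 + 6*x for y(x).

Characteristic equation r² + 6r + 9 = 0 has discriminant (6)² - 4·(9) = 0, so r = -3 is a repeated root.
Hence y_h = (C1 + C2*x)*exp(-3*x).
For the particular solution try y_p = A0 + A1*x. Substituting and matching coefficients of each power of x gives A0 = 2/9, A1 = 2/3, so y_p = 2/9 + 2*x/3.

y = 2/9 + 2*x/3 + C1*exp(-3*x) + C2*x*exp(-3*x)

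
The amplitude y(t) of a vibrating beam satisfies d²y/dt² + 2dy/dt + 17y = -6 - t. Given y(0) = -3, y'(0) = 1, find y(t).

y = -100/289 - t/17 - 767*cos(4*t)*exp(-t)/289 - 461*exp(-t)*sin(4*t)/1156

Characteristic equation r² + 2r + 17 = 0 has discriminant (2)² - 4·(17) = -64 < 0, so r = -1 ± 4i.
Hence y_h = C1*cos(4*t)*exp(-t) + C2*exp(-t)*sin(4*t).
For the particular solution try y_p = A0 + A1*t. Substituting and matching coefficients of each power of t gives A0 = -100/289, A1 = -1/17, so y_p = -100/289 - t/17.
General solution: y = -100/289 - t/17 + C1*cos(4*t)*exp(-t) + C2*exp(-t)*sin(4*t).
Apply the initial conditions: y(0) = -100/289 + C1 = -3 and y'(0) = -1/17 - C1 + 4*C2 = 1. Solving gives C1 = -767/289, C2 = -461/1156.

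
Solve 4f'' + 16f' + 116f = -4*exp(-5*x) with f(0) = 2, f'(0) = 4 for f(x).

f = -exp(-5*x)/34 + 69*cos(5*x)*exp(-2*x)/34 + 269*exp(-2*x)*sin(5*x)/170

Divide through by 4: f'' + 4f' + 29f = -exp(-5*x).
Characteristic equation r² + 4r + 29 = 0 has discriminant (4)² - 4·(29) = -100 < 0, so r = -2 ± 5i.
Hence f_h = C1*cos(5*x)*exp(-2*x) + C2*exp(-2*x)*sin(5*x).
Try f_p = A*exp(-5*x). Substituting into the equation and dividing by exp(-5*x) gives A = -1/34, so f_p = -exp(-5*x)/34.
General solution: f = -exp(-5*x)/34 + C1*cos(5*x)*exp(-2*x) + C2*exp(-2*x)*sin(5*x).
Apply the initial conditions: f(0) = -1/34 + C1 = 2 and f'(0) = 5/34 - 2*C1 + 5*C2 = 4. Solving gives C1 = 69/34, C2 = 269/170.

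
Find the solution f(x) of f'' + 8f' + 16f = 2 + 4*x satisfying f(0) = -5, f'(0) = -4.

f = -5*exp(-4*x) + x/4 - 97*x*exp(-4*x)/4

Characteristic equation r² + 8r + 16 = 0 has discriminant (8)² - 4·(16) = 0, so r = -4 is a repeated root.
Hence f_h = (C1 + C2*x)*exp(-4*x).
For the particular solution try f_p = A0 + A1*x. Substituting and matching coefficients of each power of x gives A0 = 0, A1 = 1/4, so f_p = x/4.
General solution: f = x/4 + C1*exp(-4*x) + C2*x*exp(-4*x).
Apply the initial conditions: f(0) = C1 = -5 and f'(0) = 1/4 + C2 - 4*C1 = -4. Solving gives C1 = -5, C2 = -97/4.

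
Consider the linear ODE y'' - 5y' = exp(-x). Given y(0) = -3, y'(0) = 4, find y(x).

Characteristic equation r² - 5r = 0 factors as (r - 5)r = 0, so r = 5, 0.
Hence y_h = C1*exp(5*x) + C2.
Try y_p = A*exp(-x). Substituting into the equation and dividing by exp(-x) gives A = 1/6, so y_p = exp(-x)/6.
General solution: y = C2 + exp(-x)/6 + C1*exp(5*x).
Apply the initial conditions: y(0) = 1/6 + C1 + C2 = -3 and y'(0) = -1/6 + 5*C1 = 4. Solving gives C1 = 5/6, C2 = -4.

y = -4 + exp(-x)/6 + 5*exp(5*x)/6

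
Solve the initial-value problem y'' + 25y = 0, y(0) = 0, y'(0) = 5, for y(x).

Characteristic equation r² + 25 = 0 has discriminant (0)² - 4·(25) = -100 < 0, so r = ± 5i.
Hence y_h = C1*cos(5*x) + C2*sin(5*x).
Apply the initial conditions: y(0) = C1 = 0 and y'(0) = 5*C2 = 5. Solving gives C1 = 0, C2 = 1.

y = sin(5*x)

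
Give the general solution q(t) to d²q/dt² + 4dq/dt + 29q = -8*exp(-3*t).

Characteristic equation r² + 4r + 29 = 0 has discriminant (4)² - 4·(29) = -100 < 0, so r = -2 ± 5i.
Hence q_h = C1*cos(5*t)*exp(-2*t) + C2*exp(-2*t)*sin(5*t).
Try q_p = A*exp(-3*t). Substituting into the equation and dividing by exp(-3*t) gives A = -4/13, so q_p = -4*exp(-3*t)/13.

q = -4*exp(-3*t)/13 + C1*cos(5*t)*exp(-2*t) + C2*exp(-2*t)*sin(5*t)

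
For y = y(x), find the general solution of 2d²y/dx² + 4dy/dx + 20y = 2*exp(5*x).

y = exp(5*x)/45 + C1*cos(3*x)*exp(-x) + C2*exp(-x)*sin(3*x)

Divide through by 2: y'' + 2y' + 10y = exp(5*x).
Characteristic equation r² + 2r + 10 = 0 has discriminant (2)² - 4·(10) = -36 < 0, so r = -1 ± 3i.
Hence y_h = C1*cos(3*x)*exp(-x) + C2*exp(-x)*sin(3*x).
Try y_p = A*exp(5*x). Substituting into the equation and dividing by exp(5*x) gives A = 1/45, so y_p = exp(5*x)/45.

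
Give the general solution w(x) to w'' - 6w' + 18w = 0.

w = C1*cos(3*x)*exp(3*x) + C2*exp(3*x)*sin(3*x)

Characteristic equation r² - 6r + 18 = 0 has discriminant (-6)² - 4·(18) = -36 < 0, so r = 3 ± 3i.
Hence w_h = C1*cos(3*x)*exp(3*x) + C2*exp(3*x)*sin(3*x).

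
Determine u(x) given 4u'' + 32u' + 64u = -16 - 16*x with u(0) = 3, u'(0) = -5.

Divide through by 4: u'' + 8u' + 16u = -4 - 4*x.
Characteristic equation r² + 8r + 16 = 0 has discriminant (8)² - 4·(16) = 0, so r = -4 is a repeated root.
Hence u_h = (C1 + C2*x)*exp(-4*x).
For the particular solution try u_p = A0 + A1*x. Substituting and matching coefficients of each power of x gives A0 = -1/8, A1 = -1/4, so u_p = -1/8 - x/4.
General solution: u = -1/8 - x/4 + C1*exp(-4*x) + C2*x*exp(-4*x).
Apply the initial conditions: u(0) = -1/8 + C1 = 3 and u'(0) = -1/4 + C2 - 4*C1 = -5. Solving gives C1 = 25/8, C2 = 31/4.

u = -1/8 - x/4 + 25*exp(-4*x)/8 + 31*x*exp(-4*x)/4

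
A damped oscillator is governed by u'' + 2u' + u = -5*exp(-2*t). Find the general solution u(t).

Characteristic equation r² + 2r + 1 = 0 has discriminant (2)² - 4·(1) = 0, so r = -1 is a repeated root.
Hence u_h = (C1 + C2*t)*exp(-t).
Try u_p = A*exp(-2*t). Substituting into the equation and dividing by exp(-2*t) gives A = -5, so u_p = -5*exp(-2*t).

u = -5*exp(-2*t) + C1*exp(-t) + C2*t*exp(-t)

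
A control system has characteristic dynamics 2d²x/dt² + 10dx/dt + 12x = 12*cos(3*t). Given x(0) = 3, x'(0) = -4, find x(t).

Divide through by 2: x'' + 5x' + 6x = 6*cos(3*t).
Characteristic equation r² + 5r + 6 = 0 factors as (r + 2)(r + 3) = 0, so r = -2, -3.
Hence x_h = C1*exp(-2*t) + C2*exp(-3*t).
Try x_p = A*cos(3*t) + B*sin(3*t). Substituting and equating the coefficients of cos(3t) and sin(3t) gives A = -1/13, B = 5/13, so x_p = -cos(3*t)/13 + 5*sin(3*t)/13.
General solution: x = -cos(3*t)/13 + 5*sin(3*t)/13 + C1*exp(-2*t) + C2*exp(-3*t).
Apply the initial conditions: x(0) = -1/13 + C1 + C2 = 3 and x'(0) = 15/13 - 3*C2 - 2*C1 = -4. Solving gives C1 = 53/13, C2 = -1.

x = -exp(-3*t) - cos(3*t)/13 + 5*sin(3*t)/13 + 53*exp(-2*t)/13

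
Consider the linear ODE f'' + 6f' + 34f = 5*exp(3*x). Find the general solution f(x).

Characteristic equation r² + 6r + 34 = 0 has discriminant (6)² - 4·(34) = -100 < 0, so r = -3 ± 5i.
Hence f_h = C1*cos(5*x)*exp(-3*x) + C2*exp(-3*x)*sin(5*x).
Try f_p = A*exp(3*x). Substituting into the equation and dividing by exp(3*x) gives A = 5/61, so f_p = 5*exp(3*x)/61.

f = 5*exp(3*x)/61 + C1*cos(5*x)*exp(-3*x) + C2*exp(-3*x)*sin(5*x)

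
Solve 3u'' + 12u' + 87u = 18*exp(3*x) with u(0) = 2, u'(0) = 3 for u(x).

Divide through by 3: u'' + 4u' + 29u = 6*exp(3*x).
Characteristic equation r² + 4r + 29 = 0 has discriminant (4)² - 4·(29) = -100 < 0, so r = -2 ± 5i.
Hence u_h = C1*cos(5*x)*exp(-2*x) + C2*exp(-2*x)*sin(5*x).
Try u_p = A*exp(3*x). Substituting into the equation and dividing by exp(3*x) gives A = 3/25, so u_p = 3*exp(3*x)/25.
General solution: u = 3*exp(3*x)/25 + C1*cos(5*x)*exp(-2*x) + C2*exp(-2*x)*sin(5*x).
Apply the initial conditions: u(0) = 3/25 + C1 = 2 and u'(0) = 9/25 - 2*C1 + 5*C2 = 3. Solving gives C1 = 47/25, C2 = 32/25.

u = 3*exp(3*x)/25 + 32*exp(-2*x)*sin(5*x)/25 + 47*cos(5*x)*exp(-2*x)/25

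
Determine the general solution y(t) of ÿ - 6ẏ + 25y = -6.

Characteristic equation r² - 6r + 25 = 0 has discriminant (-6)² - 4·(25) = -64 < 0, so r = 3 ± 4i.
Hence y_h = C1*cos(4*t)*exp(3*t) + C2*exp(3*t)*sin(4*t).
For the particular solution try y_p = A0. Substituting and matching coefficients of each power of t gives A0 = -6/25, so y_p = -6/25.

y = -6/25 + C1*cos(4*t)*exp(3*t) + C2*exp(3*t)*sin(4*t)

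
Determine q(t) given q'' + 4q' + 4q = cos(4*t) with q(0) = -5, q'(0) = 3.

Characteristic equation r² + 4r + 4 = 0 has discriminant (4)² - 4·(4) = 0, so r = -2 is a repeated root.
Hence q_h = (C1 + C2*t)*exp(-2*t).
Try q_p = A*cos(4*t) + B*sin(4*t). Substituting and equating the coefficients of cos(4t) and sin(4t) gives A = -3/100, B = 1/25, so q_p = -3*cos(4*t)/100 + sin(4*t)/25.
General solution: q = -3*cos(4*t)/100 + sin(4*t)/25 + C1*exp(-2*t) + C2*t*exp(-2*t).
Apply the initial conditions: q(0) = -3/100 + C1 = -5 and q'(0) = 4/25 + C2 - 2*C1 = 3. Solving gives C1 = -497/100, C2 = -71/10.

q = -497*exp(-2*t)/100 - 3*cos(4*t)/100 + sin(4*t)/25 - 71*t*exp(-2*t)/10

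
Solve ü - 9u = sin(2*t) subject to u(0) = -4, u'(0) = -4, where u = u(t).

Characteristic equation r² - 9 = 0 factors as (r - 3)(r + 3) = 0, so r = 3, -3.
Hence u_h = C1*exp(3*t) + C2*exp(-3*t).
Try u_p = A*cos(2*t) + B*sin(2*t). Substituting and equating the coefficients of cos(2t) and sin(2t) gives A = 0, B = -1/13, so u_p = -sin(2*t)/13.
General solution: u = -sin(2*t)/13 + C1*exp(3*t) + C2*exp(-3*t).
Apply the initial conditions: u(0) = C1 + C2 = -4 and u'(0) = -2/13 - 3*C2 + 3*C1 = -4. Solving gives C1 = -103/39, C2 = -53/39.

u = -103*exp(3*t)/39 - 53*exp(-3*t)/39 - sin(2*t)/13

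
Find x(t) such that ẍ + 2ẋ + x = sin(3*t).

x = -3*cos(3*t)/50 - 2*sin(3*t)/25 + C1*exp(-t) + C2*t*exp(-t)

Characteristic equation r² + 2r + 1 = 0 has discriminant (2)² - 4·(1) = 0, so r = -1 is a repeated root.
Hence x_h = (C1 + C2*t)*exp(-t).
Try x_p = A*cos(3*t) + B*sin(3*t). Substituting and equating the coefficients of cos(3t) and sin(3t) gives A = -3/50, B = -2/25, so x_p = -3*cos(3*t)/50 - 2*sin(3*t)/25.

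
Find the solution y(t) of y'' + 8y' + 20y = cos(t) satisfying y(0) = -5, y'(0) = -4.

y = 8*sin(t)/425 + 19*cos(t)/425 - 5142*exp(-4*t)*sin(2*t)/425 - 2144*cos(2*t)*exp(-4*t)/425

Characteristic equation r² + 8r + 20 = 0 has discriminant (8)² - 4·(20) = -16 < 0, so r = -4 ± 2i.
Hence y_h = C1*cos(2*t)*exp(-4*t) + C2*exp(-4*t)*sin(2*t).
Try y_p = A*cos(t) + B*sin(t). Substituting and equating the coefficients of cos(t) and sin(t) gives A = 19/425, B = 8/425, so y_p = 8*sin(t)/425 + 19*cos(t)/425.
General solution: y = 8*sin(t)/425 + 19*cos(t)/425 + C1*cos(2*t)*exp(-4*t) + C2*exp(-4*t)*sin(2*t).
Apply the initial conditions: y(0) = 19/425 + C1 = -5 and y'(0) = 8/425 - 4*C1 + 2*C2 = -4. Solving gives C1 = -2144/425, C2 = -5142/425.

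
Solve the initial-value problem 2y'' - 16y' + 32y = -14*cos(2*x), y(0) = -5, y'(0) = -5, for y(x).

y = -479*exp(4*x)/100 - 21*cos(2*x)/100 + 7*sin(2*x)/25 + 68*x*exp(4*x)/5

Divide through by 2: y'' - 8y' + 16y = -7*cos(2*x).
Characteristic equation r² - 8r + 16 = 0 has discriminant (-8)² - 4·(16) = 0, so r = 4 is a repeated root.
Hence y_h = (C1 + C2*x)*exp(4*x).
Try y_p = A*cos(2*x) + B*sin(2*x). Substituting and equating the coefficients of cos(2x) and sin(2x) gives A = -21/100, B = 7/25, so y_p = -21*cos(2*x)/100 + 7*sin(2*x)/25.
General solution: y = -21*cos(2*x)/100 + 7*sin(2*x)/25 + C1*exp(4*x) + C2*x*exp(4*x).
Apply the initial conditions: y(0) = -21/100 + C1 = -5 and y'(0) = 14/25 + C2 + 4*C1 = -5. Solving gives C1 = -479/100, C2 = 68/5.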